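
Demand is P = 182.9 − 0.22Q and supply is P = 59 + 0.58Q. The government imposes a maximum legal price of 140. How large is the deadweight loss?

Competitive equilibrium: 182.9 − 0.22Q = 59 + 0.58Q → Q* = 154.875, P* = 148.8275.
At the ceiling P = 140, quantity supplied = (140 − 59)/0.58 = 139.6552.
Willingness to pay at Q' = 139.6552: 182.9 − 0.22·139.6552 = 152.1759.
ΔQ = 154.875 − 139.6552 = 15.2198; wedge = 152.1759 − 140 = 12.1759.
Deadweight loss = ½ × 15.2198 × 12.1759 = 92.66.

92.66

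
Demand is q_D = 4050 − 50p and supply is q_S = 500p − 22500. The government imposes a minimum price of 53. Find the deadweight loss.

614.55

In inverse form: demand p = 81 − 0.02q, supply p = 45 + 0.002q.
Competitive equilibrium: 81 − 0.02q = 45 + 0.002q → q* = 1636.3636, p* = 48.2727.
At the floor p = 53, quantity demanded = (81 − 53)/0.02 = 1400.
Sellers' marginal cost at q' = 1400: 45 + 0.002·1400 = 47.8.
Δq = 1636.3636 − 1400 = 236.3636; wedge = 53 − 47.8 = 5.2.
DWL = ½ × 236.3636 × 5.2 = 614.55.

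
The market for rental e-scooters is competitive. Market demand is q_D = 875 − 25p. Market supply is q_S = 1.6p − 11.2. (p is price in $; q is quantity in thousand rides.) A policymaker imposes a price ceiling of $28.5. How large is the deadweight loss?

In inverse form: demand p = 35 − 0.04q, supply p = 7 + 0.625q.
Competitive equilibrium: 35 − 0.04q = 7 + 0.625q → q* = 42.1053, p* = 33.3158.
At the ceiling p = 28.5, quantity supplied = (28.5 − 7)/0.625 = 34.4.
Willingness to pay at q' = 34.4: 35 − 0.04·34.4 = 33.624.
Δq = 42.1053 − 34.4 = 7.7053; wedge = 33.624 − 28.5 = 5.124.
The triangle = ½ × 7.7053 × 5.124 = $19.74 thousand.

$19.74 thousand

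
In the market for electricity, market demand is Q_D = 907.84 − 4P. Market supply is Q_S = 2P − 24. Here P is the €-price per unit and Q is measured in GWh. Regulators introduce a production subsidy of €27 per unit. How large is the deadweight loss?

€486

In inverse form: demand P = 226.96 − 0.25Q, supply P = 12 + 0.5Q.
Competitive equilibrium: 226.96 − 0.25Q = 12 + 0.5Q → Q* = 286.6133, P* = 155.3067.
The subsidy lowers effective supply by 27: P = 0.5Q − 15.
New quantity: 226.96 − 0.25Q = 0.5Q − 15 → Q' = 322.6133.
Overproduction ΔQ = 322.6133 − 286.6133 = 36; wedge = subsidy = 27.
DWL = ½ × 36 × 27 = €486.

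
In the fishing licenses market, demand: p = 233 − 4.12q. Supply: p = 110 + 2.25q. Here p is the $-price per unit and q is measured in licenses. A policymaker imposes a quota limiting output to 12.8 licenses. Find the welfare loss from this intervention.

$134.95

Competitive equilibrium: 233 − 4.12q = 110 + 2.25q → q* = 19.3093, p* = 153.4458.
At q = 12.8: demand price = 233 − 4.12·12.8 = 180.264; supply price = 110 + 2.25·12.8 = 138.8.
Δq = 19.3093 − 12.8 = 6.5093; wedge = 180.264 − 138.8 = 41.464.
Welfare loss = ½ × 6.5093 × 41.464 = $134.95.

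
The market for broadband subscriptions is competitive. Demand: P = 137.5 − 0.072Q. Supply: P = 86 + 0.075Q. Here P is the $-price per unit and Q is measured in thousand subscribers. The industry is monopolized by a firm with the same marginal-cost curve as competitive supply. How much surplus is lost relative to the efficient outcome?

Competitive equilibrium: 137.5 − 0.072Q = 86 + 0.075Q → Q* = 350.3401, P* = 112.2755.
Marginal revenue: MR = 137.5 − 0.144Q. Set MR = MC: 137.5 − 0.144Q = 86 + 0.075Q → Q_m = 235.1598.
Price P_m = 137.5 − 0.072·235.1598 = 120.5685; MC(Q_m) = 86 + 0.075·235.1598 = 103.637.
Competitive Q* = 350.3401, so ΔQ = 115.1803; wedge = 120.5685 − 103.637 = 16.9315.
Deadweight loss = ½ × 115.1803 × 16.9315 = $975.09 thousand.

$975.09 thousand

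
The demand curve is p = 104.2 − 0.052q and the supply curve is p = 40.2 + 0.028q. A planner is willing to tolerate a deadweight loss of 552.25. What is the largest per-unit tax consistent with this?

Competitive equilibrium: 104.2 − 0.052q = 40.2 + 0.028q → q* = 800, p* = 62.6.
A tax t gives Δq = t/0.08 and wedge t, so DWL = t²/0.16.
t²/0.16 = 552.25 → t² = 88.36 → t = 9.4.

9.4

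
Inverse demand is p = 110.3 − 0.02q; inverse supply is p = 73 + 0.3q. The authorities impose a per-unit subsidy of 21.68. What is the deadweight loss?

Competitive equilibrium: 110.3 − 0.02q = 73 + 0.3q → q* = 116.5625, p* = 107.9688.
The subsidy lowers effective supply by 21.68: p = 51.32 + 0.3q.
New quantity: 110.3 − 0.02q = 51.32 + 0.3q → q' = 184.3125.
Overproduction Δq = 184.3125 − 116.5625 = 67.75; wedge = subsidy = 21.68.
The triangle = ½ × 67.75 × 21.68 = 734.41.

734.41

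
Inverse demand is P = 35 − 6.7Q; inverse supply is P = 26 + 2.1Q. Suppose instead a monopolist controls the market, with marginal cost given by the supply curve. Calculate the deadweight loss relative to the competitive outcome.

0.86

Competitive equilibrium: 35 − 6.7Q = 26 + 2.1Q → Q* = 1.0227, P* = 28.1477.
Marginal revenue: MR = 35 − 13.4Q. Set MR = MC: 35 − 13.4Q = 26 + 2.1Q → Q_m = 0.5806.
Price P_m = 35 − 6.7·0.5806 = 31.11; MC(Q_m) = 26 + 2.1·0.5806 = 27.2193.
Competitive Q* = 1.0227, so ΔQ = 0.4421; wedge = 31.11 − 27.2193 = 3.8907.
The triangle = ½ × 0.4421 × 3.8907 = 0.86.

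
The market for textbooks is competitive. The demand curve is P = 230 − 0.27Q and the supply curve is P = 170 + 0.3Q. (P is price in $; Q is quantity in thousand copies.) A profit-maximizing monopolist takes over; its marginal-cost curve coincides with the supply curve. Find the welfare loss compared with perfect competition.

$326.26 thousand

Competitive equilibrium: 230 − 0.27Q = 170 + 0.3Q → Q* = 105.2632, P* = 201.5789.
Marginal revenue: MR = 230 − 0.54Q. Set MR = MC: 230 − 0.54Q = 170 + 0.3Q → Q_m = 71.4286.
Price P_m = 230 − 0.27·71.4286 = 210.7143; MC(Q_m) = 170 + 0.3·71.4286 = 191.4286.
Competitive Q* = 105.2632, so ΔQ = 33.8346; wedge = 210.7143 − 191.4286 = 19.2857.
DWL = ½ × 33.8346 × 19.2857 = $326.26 thousand.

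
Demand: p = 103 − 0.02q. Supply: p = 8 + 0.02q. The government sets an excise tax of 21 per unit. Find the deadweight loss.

Competitive equilibrium: 103 − 0.02q = 8 + 0.02q → q* = 2375, p* = 55.5.
With the tax, the buyer price exceeds the seller price by 21: (103 − 0.02q) − (8 + 0.02q) = 21 → q' = 1850.
Δq = 2375 − 1850 = 525; the wedge equals the tax, 21.
Deadweight loss = ½ × 525 × 21 = 5512.50.

5512.50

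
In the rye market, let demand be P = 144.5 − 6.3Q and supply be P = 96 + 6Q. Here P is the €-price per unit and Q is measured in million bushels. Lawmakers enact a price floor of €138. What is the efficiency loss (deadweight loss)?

Competitive equilibrium: 144.5 − 6.3Q = 96 + 6Q → Q* = 3.9431, P* = 119.6585.
At the floor P = 138, quantity demanded = (144.5 − 138)/6.3 = 1.0317.
Sellers' marginal cost at Q' = 1.0317: 96 + 6·1.0317 = 102.1902.
ΔQ = 3.9431 − 1.0317 = 2.9114; wedge = 138 − 102.1902 = 35.8098.
The triangle = ½ × 2.9114 × 35.8098 = €52.13 million.

€52.13 million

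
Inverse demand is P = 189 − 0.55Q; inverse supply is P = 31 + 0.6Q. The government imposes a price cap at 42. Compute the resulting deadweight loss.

Competitive equilibrium: 189 − 0.55Q = 31 + 0.6Q → Q* = 137.3913, P* = 113.4348.
At the ceiling P = 42, quantity supplied = (42 − 31)/0.6 = 18.3333.
Willingness to pay at Q' = 18.3333: 189 − 0.55·18.3333 = 178.9167.
ΔQ = 137.3913 − 18.3333 = 119.058; wedge = 178.9167 − 42 = 136.9167.
DWL = ½ × 119.058 × 136.9167 = 8150.51.

8150.51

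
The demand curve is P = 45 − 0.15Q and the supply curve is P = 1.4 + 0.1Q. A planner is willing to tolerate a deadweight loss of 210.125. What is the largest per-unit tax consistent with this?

10.25

Competitive equilibrium: 45 − 0.15Q = 1.4 + 0.1Q → Q* = 174.4, P* = 18.84.
A tax t gives ΔQ = t/0.25 and wedge t, so DWL = t²/0.5.
t²/0.5 = 210.125 → t² = 105.0625 → t = 10.25.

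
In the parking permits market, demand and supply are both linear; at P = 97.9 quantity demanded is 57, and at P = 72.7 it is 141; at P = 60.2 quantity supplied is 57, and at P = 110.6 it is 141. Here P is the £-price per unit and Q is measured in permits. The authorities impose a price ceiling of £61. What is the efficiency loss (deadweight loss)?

Demand slope = (72.7 − 97.9)/(141 − 57) = −0.3, so P = 115 − 0.3Q.
Supply slope = (110.6 − 60.2)/(141 − 57) = 0.6, so P = 26 + 0.6Q.
Competitive equilibrium: 115 − 0.3Q = 26 + 0.6Q → Q* = 98.8889, P* = 85.3333.
At the ceiling P = 61, quantity supplied = (61 − 26)/0.6 = 58.3333.
Willingness to pay at Q' = 58.3333: 115 − 0.3·58.3333 = 97.5.
ΔQ = 98.8889 − 58.3333 = 40.5556; wedge = 97.5 − 61 = 36.5.
Deadweight loss = ½ × 40.5556 × 36.5 = £740.14.

£740.14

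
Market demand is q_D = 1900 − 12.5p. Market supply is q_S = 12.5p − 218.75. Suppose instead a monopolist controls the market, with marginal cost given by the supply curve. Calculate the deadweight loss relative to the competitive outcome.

6281.34

In inverse form: demand p = 152 − 0.08q, supply p = 17.5 + 0.08q.
Competitive equilibrium: 152 − 0.08q = 17.5 + 0.08q → q* = 840.625, p* = 84.75.
Marginal revenue: MR = 152 − 0.16q. Set MR = MC: 152 − 0.16q = 17.5 + 0.08q → q_m = 560.41667.
Price p_m = 152 − 0.08·560.41667 = 107.16667; MC(q_m) = 17.5 + 0.08·560.41667 = 62.33333.
Competitive q* = 840.625, so Δq = 280.20833; wedge = 107.16667 − 62.33333 = 44.83334.
Deadweight loss = ½ × 280.20833 × 44.83334 = 6281.34.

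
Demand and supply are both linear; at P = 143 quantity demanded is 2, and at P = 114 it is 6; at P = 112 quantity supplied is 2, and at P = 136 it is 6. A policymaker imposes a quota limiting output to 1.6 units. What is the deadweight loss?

49.72

Demand slope = (114 − 143)/(6 − 2) = −7.25, so P = 157.5 − 7.25Q.
Supply slope = (136 − 112)/(6 − 2) = 6, so P = 100 + 6Q.
Competitive equilibrium: 157.5 − 7.25Q = 100 + 6Q → Q* = 4.3396, P* = 126.0377.
At Q = 1.6: demand price = 157.5 − 7.25·1.6 = 145.9; supply price = 100 + 6·1.6 = 109.6.
ΔQ = 4.3396 − 1.6 = 2.7396; wedge = 145.9 − 109.6 = 36.3.
Deadweight loss = ½ × 2.7396 × 36.3 = 49.72.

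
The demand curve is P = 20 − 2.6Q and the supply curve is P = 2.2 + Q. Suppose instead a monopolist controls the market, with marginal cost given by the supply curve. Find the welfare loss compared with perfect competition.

Competitive equilibrium: 20 − 2.6Q = 2.2 + Q → Q* = 4.9444, P* = 7.1444.
Marginal revenue: MR = 20 − 5.2Q. Set MR = MC: 20 − 5.2Q = 2.2 + Q → Q_m = 2.871.
Price P_m = 20 − 2.6·2.871 = 12.5354; MC(Q_m) = 2.2 + 1·2.871 = 5.071.
Competitive Q* = 4.9444, so ΔQ = 2.0734; wedge = 12.5354 − 5.071 = 7.4644.
Welfare loss = ½ × 2.0734 × 7.4644 = 7.74.

7.74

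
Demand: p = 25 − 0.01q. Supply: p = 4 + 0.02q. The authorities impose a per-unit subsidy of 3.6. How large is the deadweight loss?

216

Competitive equilibrium: 25 − 0.01q = 4 + 0.02q → q* = 700, p* = 18.
The subsidy lowers effective supply by 3.6: p = 0.4 + 0.02q.
New quantity: 25 − 0.01q = 0.4 + 0.02q → q' = 820.
Overproduction Δq = 820 − 700 = 120; wedge = subsidy = 3.6.
DWL = ½ × 120 × 3.6 = 216.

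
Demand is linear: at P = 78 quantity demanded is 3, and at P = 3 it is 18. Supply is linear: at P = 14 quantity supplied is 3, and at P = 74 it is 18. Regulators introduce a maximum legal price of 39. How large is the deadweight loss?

3.34

Demand slope = (3 − 78)/(18 − 3) = −5, so P = 93 − 5Q.
Supply slope = (74 − 14)/(18 − 3) = 4, so P = 2 + 4Q.
Competitive equilibrium: 93 − 5Q = 2 + 4Q → Q* = 10.1111, P* = 42.4444.
At the ceiling P = 39, quantity supplied = (39 − 2)/4 = 9.25.
Willingness to pay at Q' = 9.25: 93 − 5·9.25 = 46.75.
ΔQ = 10.1111 − 9.25 = 0.8611; wedge = 46.75 − 39 = 7.75.
The triangle = ½ × 0.8611 × 7.75 = 3.34.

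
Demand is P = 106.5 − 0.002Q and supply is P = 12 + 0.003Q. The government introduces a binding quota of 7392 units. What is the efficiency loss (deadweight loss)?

331085.16

Competitive equilibrium: 106.5 − 0.002Q = 12 + 0.003Q → Q* = 18900, P* = 68.7.
At Q = 7392: demand price = 106.5 − 0.002·7392 = 91.716; supply price = 12 + 0.003·7392 = 34.176.
ΔQ = 18900 − 7392 = 11508; wedge = 91.716 − 34.176 = 57.54.
DWL = ½ × 11508 × 57.54 = 331085.16.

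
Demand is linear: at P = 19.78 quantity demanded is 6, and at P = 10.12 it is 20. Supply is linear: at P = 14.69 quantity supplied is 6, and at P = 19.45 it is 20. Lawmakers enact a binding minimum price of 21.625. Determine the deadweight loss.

29.87

Demand slope = (10.12 − 19.78)/(20 − 6) = −0.69, so P = 23.92 − 0.69Q.
Supply slope = (19.45 − 14.69)/(20 − 6) = 0.34, so P = 12.65 + 0.34Q.
Competitive equilibrium: 23.92 − 0.69Q = 12.65 + 0.34Q → Q* = 10.9417, P* = 16.3702.
At the floor P = 21.625, quantity demanded = (23.92 − 21.625)/0.69 = 3.3261.
Sellers' marginal cost at Q' = 3.3261: 12.65 + 0.34·3.3261 = 13.7809.
ΔQ = 10.9417 − 3.3261 = 7.6156; wedge = 21.625 − 13.7809 = 7.8441.
Deadweight loss = ½ × 7.6156 × 7.8441 = 29.87.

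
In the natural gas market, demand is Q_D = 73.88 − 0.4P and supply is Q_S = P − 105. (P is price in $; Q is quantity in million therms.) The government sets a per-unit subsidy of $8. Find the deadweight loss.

In inverse form: demand P = 184.7 − 2.5Q, supply P = 105 + Q.
Competitive equilibrium: 184.7 − 2.5Q = 105 + Q → Q* = 22.7714, P* = 127.7714.
The subsidy lowers effective supply by 8: P = 97 + Q.
New quantity: 184.7 − 2.5Q = 97 + Q → Q' = 25.0571.
Overproduction ΔQ = 25.0571 − 22.7714 = 2.2857; wedge = subsidy = 8.
Deadweight loss = ½ × 2.2857 × 8 = $9.14 million.

$9.14 million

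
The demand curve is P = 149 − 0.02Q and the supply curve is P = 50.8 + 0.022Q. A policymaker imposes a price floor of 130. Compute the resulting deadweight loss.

40462.98

Competitive equilibrium: 149 − 0.02Q = 50.8 + 0.022Q → Q* = 2338.0952, P* = 102.2381.
At the floor P = 130, quantity demanded = (149 − 130)/0.02 = 950.
Sellers' marginal cost at Q' = 950: 50.8 + 0.022·950 = 71.7.
ΔQ = 2338.0952 − 950 = 1388.0952; wedge = 130 − 71.7 = 58.3.
Welfare loss = ½ × 1388.0952 × 58.3 = 40462.98.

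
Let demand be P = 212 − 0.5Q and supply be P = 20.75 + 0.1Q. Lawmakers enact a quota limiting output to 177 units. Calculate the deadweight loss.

6027.92

Competitive equilibrium: 212 − 0.5Q = 20.75 + 0.1Q → Q* = 318.75, P* = 52.625.
At Q = 177: demand price = 212 − 0.5·177 = 123.5; supply price = 20.75 + 0.1·177 = 38.45.
ΔQ = 318.75 − 177 = 141.75; wedge = 123.5 − 38.45 = 85.05.
Welfare loss = ½ × 141.75 × 85.05 = 6027.92.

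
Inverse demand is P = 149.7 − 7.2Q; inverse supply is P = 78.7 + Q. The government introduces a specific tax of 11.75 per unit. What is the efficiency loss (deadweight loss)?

8.42

Competitive equilibrium: 149.7 − 7.2Q = 78.7 + Q → Q* = 8.6585, P* = 87.3585.
With the tax, the buyer price exceeds the seller price by 11.75: (149.7 − 7.2Q) − (78.7 + Q) = 11.75 → Q' = 7.2256.
ΔQ = 8.6585 − 7.2256 = 1.4329; the wedge equals the tax, 11.75.
Welfare loss = ½ × 1.4329 × 11.75 = 8.42.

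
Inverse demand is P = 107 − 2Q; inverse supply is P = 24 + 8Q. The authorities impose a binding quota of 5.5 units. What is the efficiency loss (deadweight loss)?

Competitive equilibrium: 107 − 2Q = 24 + 8Q → Q* = 8.3, P* = 90.4.
At Q = 5.5: demand price = 107 − 2·5.5 = 96; supply price = 24 + 8·5.5 = 68.
ΔQ = 8.3 − 5.5 = 2.8; wedge = 96 − 68 = 28.
Deadweight loss = ½ × 2.8 × 28 = 39.20.

39.20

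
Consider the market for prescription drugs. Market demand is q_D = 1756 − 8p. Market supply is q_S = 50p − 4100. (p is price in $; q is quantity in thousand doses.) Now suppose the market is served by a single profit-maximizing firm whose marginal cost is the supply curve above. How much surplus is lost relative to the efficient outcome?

$13973.33 thousand

In inverse form: demand p = 219.5 − 0.125q, supply p = 82 + 0.02q.
Competitive equilibrium: 219.5 − 0.125q = 82 + 0.02q → q* = 948.2759, p* = 100.9655.
Marginal revenue: MR = 219.5 − 0.25q. Set MR = MC: 219.5 − 0.25q = 82 + 0.02q → q_m = 509.2593.
Price p_m = 219.5 − 0.125·509.2593 = 155.8426; MC(q_m) = 82 + 0.02·509.2593 = 92.1852.
Competitive q* = 948.2759, so Δq = 439.0166; wedge = 155.8426 − 92.1852 = 63.6574.
The triangle = ½ × 439.0166 × 63.6574 = $13973.33 thousand.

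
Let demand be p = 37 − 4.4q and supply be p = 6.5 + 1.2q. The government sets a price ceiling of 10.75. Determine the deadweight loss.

Competitive equilibrium: 37 − 4.4q = 6.5 + 1.2q → q* = 5.4464, p* = 13.0357.
At the ceiling p = 10.75, quantity supplied = (10.75 − 6.5)/1.2 = 3.5417.
Willingness to pay at q' = 3.5417: 37 − 4.4·3.5417 = 21.4165.
Δq = 5.4464 − 3.5417 = 1.9047; wedge = 21.4165 − 10.75 = 10.6665.
Welfare loss = ½ × 1.9047 × 10.6665 = 10.16.

10.16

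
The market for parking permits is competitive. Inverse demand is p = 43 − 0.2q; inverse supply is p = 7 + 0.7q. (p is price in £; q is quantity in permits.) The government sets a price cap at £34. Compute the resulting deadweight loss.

£0.92

Competitive equilibrium: 43 − 0.2q = 7 + 0.7q → q* = 40, p* = 35.
At the ceiling p = 34, quantity supplied = (34 − 7)/0.7 = 38.5714.
Willingness to pay at q' = 38.5714: 43 − 0.2·38.5714 = 35.2857.
Δq = 40 − 38.5714 = 1.4286; wedge = 35.2857 − 34 = 1.2857.
Deadweight loss = ½ × 1.4286 × 1.2857 = £0.92.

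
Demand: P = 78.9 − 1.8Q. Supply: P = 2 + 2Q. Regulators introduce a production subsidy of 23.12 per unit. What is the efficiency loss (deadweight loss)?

70.33

Competitive equilibrium: 78.9 − 1.8Q = 2 + 2Q → Q* = 20.2368, P* = 42.4737.
The subsidy lowers effective supply by 23.12: P = 2Q − 21.12.
New quantity: 78.9 − 1.8Q = 2Q − 21.12 → Q' = 26.3211.
Overproduction ΔQ = 26.3211 − 20.2368 = 6.0843; wedge = subsidy = 23.12.
The triangle = ½ × 6.0843 × 23.12 = 70.33.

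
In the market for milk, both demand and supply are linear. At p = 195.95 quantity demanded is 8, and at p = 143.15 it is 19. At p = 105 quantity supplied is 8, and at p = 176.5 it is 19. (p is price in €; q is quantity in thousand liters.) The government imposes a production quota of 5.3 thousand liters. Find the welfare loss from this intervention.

€652.77 thousand

Demand slope = (143.15 − 195.95)/(19 − 8) = −4.8, so p = 234.35 − 4.8q.
Supply slope = (176.5 − 105)/(19 − 8) = 6.5, so p = 53 + 6.5q.
Competitive equilibrium: 234.35 − 4.8q = 53 + 6.5q → q* = 16.0487, p* = 157.3164.
At q = 5.3: demand price = 234.35 − 4.8·5.3 = 208.91; supply price = 53 + 6.5·5.3 = 87.45.
Δq = 16.0487 − 5.3 = 10.7487; wedge = 208.91 − 87.45 = 121.46.
DWL = ½ × 10.7487 × 121.46 = €652.77 thousand.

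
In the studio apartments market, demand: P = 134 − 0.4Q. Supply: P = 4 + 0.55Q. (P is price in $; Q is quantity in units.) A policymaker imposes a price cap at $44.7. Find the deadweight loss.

$1875.84

Competitive equilibrium: 134 − 0.4Q = 4 + 0.55Q → Q* = 136.8421, P* = 79.2632.
At the ceiling P = 44.7, quantity supplied = (44.7 − 4)/0.55 = 74.
Willingness to pay at Q' = 74: 134 − 0.4·74 = 104.4.
ΔQ = 136.8421 − 74 = 62.8421; wedge = 104.4 − 44.7 = 59.7.
Deadweight loss = ½ × 62.8421 × 59.7 = $1875.84.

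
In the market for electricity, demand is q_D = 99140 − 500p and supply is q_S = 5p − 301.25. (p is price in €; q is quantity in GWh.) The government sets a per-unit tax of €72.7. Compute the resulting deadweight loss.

In inverse form: demand p = 198.28 − 0.002q, supply p = 60.25 + 0.2q.
Competitive equilibrium: 198.28 − 0.002q = 60.25 + 0.2q → q* = 683.3168, p* = 196.9134.
With the tax, the buyer price exceeds the seller price by 72.7: (198.28 − 0.002q) − (60.25 + 0.2q) = 72.7 → q' = 323.4158.
Δq = 683.3168 − 323.4158 = 359.901; the wedge equals the tax, 72.7.
Deadweight loss = ½ × 359.901 × 72.7 = €13082.40.

€13082.40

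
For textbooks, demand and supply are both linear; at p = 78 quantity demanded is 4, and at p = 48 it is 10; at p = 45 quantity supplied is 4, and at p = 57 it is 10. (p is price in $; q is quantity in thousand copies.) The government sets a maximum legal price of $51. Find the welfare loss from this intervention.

$10.29 thousand

Demand slope = (48 − 78)/(10 − 4) = −5, so p = 98 − 5q.
Supply slope = (57 − 45)/(10 − 4) = 2, so p = 37 + 2q.
Competitive equilibrium: 98 − 5q = 37 + 2q → q* = 8.7143, p* = 54.4286.
At the ceiling p = 51, quantity supplied = (51 − 37)/2 = 7.
Willingness to pay at q' = 7: 98 − 5·7 = 63.
Δq = 8.7143 − 7 = 1.7143; wedge = 63 − 51 = 12.
Welfare loss = ½ × 1.7143 × 12 = $10.29 thousand.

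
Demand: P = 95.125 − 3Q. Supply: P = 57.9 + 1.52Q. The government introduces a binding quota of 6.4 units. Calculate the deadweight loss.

7.62

Competitive equilibrium: 95.125 − 3Q = 57.9 + 1.52Q → Q* = 8.23562, P* = 70.41814.
At Q = 6.4: demand price = 95.125 − 3·6.4 = 75.925; supply price = 57.9 + 1.52·6.4 = 67.628.
ΔQ = 8.23562 − 6.4 = 1.83562; wedge = 75.925 − 67.628 = 8.297.
DWL = ½ × 1.83562 × 8.297 = 7.62.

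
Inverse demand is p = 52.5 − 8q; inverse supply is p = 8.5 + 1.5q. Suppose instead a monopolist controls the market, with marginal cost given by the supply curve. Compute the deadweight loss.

21.29

Competitive equilibrium: 52.5 − 8q = 8.5 + 1.5q → q* = 4.6316, p* = 15.4474.
Marginal revenue: MR = 52.5 − 16q. Set MR = MC: 52.5 − 16q = 8.5 + 1.5q → q_m = 2.5143.
Price p_m = 52.5 − 8·2.5143 = 32.3856; MC(q_m) = 8.5 + 1.5·2.5143 = 12.2715.
Competitive q* = 4.6316, so Δq = 2.1173; wedge = 32.3856 − 12.2715 = 20.1141.
Welfare loss = ½ × 2.1173 × 20.1141 = 21.29.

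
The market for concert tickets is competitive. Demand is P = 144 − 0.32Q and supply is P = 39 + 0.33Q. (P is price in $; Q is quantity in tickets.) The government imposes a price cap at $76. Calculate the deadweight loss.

$793.67

Competitive equilibrium: 144 − 0.32Q = 39 + 0.33Q → Q* = 161.5385, P* = 92.3077.
At the ceiling P = 76, quantity supplied = (76 − 39)/0.33 = 112.1212.
Willingness to pay at Q' = 112.1212: 144 − 0.32·112.1212 = 108.1212.
ΔQ = 161.5385 − 112.1212 = 49.4173; wedge = 108.1212 − 76 = 32.1212.
The triangle = ½ × 49.4173 × 32.1212 = $793.67.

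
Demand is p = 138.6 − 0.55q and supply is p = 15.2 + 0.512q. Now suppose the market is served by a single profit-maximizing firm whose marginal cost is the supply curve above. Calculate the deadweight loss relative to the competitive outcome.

Competitive equilibrium: 138.6 − 0.55q = 15.2 + 0.512q → q* = 116.19586, p* = 74.69228.
Marginal revenue: MR = 138.6 − 1.1q. Set MR = MC: 138.6 − 1.1q = 15.2 + 0.512q → q_m = 76.55087.
Price p_m = 138.6 − 0.55·76.55087 = 96.49702; MC(q_m) = 15.2 + 0.512·76.55087 = 54.39405.
Competitive q* = 116.19586, so Δq = 39.64499; wedge = 96.49702 − 54.39405 = 42.10297.
Deadweight loss = ½ × 39.64499 × 42.10297 = 834.59.

834.59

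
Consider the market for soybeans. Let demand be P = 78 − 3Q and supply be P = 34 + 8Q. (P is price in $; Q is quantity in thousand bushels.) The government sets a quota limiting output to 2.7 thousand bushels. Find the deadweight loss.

Competitive equilibrium: 78 − 3Q = 34 + 8Q → Q* = 4, P* = 66.
At Q = 2.7: demand price = 78 − 3·2.7 = 69.9; supply price = 34 + 8·2.7 = 55.6.
ΔQ = 4 − 2.7 = 1.3; wedge = 69.9 − 55.6 = 14.3.
Deadweight loss = ½ × 1.3 × 14.3 = $9.295 thousand.

$9.295 thousand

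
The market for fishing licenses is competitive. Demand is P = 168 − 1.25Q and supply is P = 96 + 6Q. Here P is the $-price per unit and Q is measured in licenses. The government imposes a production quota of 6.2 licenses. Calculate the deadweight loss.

Competitive equilibrium: 168 − 1.25Q = 96 + 6Q → Q* = 9.931, P* = 155.5862.
At Q = 6.2: demand price = 168 − 1.25·6.2 = 160.25; supply price = 96 + 6·6.2 = 133.2.
ΔQ = 9.931 − 6.2 = 3.731; wedge = 160.25 − 133.2 = 27.05.
Welfare loss = ½ × 3.731 × 27.05 = $50.46.

$50.46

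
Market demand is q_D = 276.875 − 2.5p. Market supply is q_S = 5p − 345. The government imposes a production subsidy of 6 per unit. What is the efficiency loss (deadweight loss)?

30

In inverse form: demand p = 110.75 − 0.4q, supply p = 69 + 0.2q.
Competitive equilibrium: 110.75 − 0.4q = 69 + 0.2q → q* = 69.5833, p* = 82.9167.
The subsidy lowers effective supply by 6: p = 63 + 0.2q.
New quantity: 110.75 − 0.4q = 63 + 0.2q → q' = 79.5833.
Overproduction Δq = 79.5833 − 69.5833 = 10; wedge = subsidy = 6.
Welfare loss = ½ × 10 × 6 = 30.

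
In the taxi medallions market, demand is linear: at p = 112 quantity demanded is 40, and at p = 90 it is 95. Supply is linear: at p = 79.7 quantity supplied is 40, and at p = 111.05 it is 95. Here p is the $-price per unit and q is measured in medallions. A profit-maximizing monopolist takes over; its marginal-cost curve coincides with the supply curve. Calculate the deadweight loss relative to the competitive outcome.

Demand slope = (90 − 112)/(95 − 40) = −0.4, so p = 128 − 0.4q.
Supply slope = (111.05 − 79.7)/(95 − 40) = 0.57, so p = 56.9 + 0.57q.
Competitive equilibrium: 128 − 0.4q = 56.9 + 0.57q → q* = 73.29897, p* = 98.68041.
Marginal revenue: MR = 128 − 0.8q. Set MR = MC: 128 − 0.8q = 56.9 + 0.57q → q_m = 51.89781.
Price p_m = 128 − 0.4·51.89781 = 107.24088; MC(q_m) = 56.9 + 0.57·51.89781 = 86.48175.
Competitive q* = 73.29897, so Δq = 21.40116; wedge = 107.24088 − 86.48175 = 20.75913.
Deadweight loss = ½ × 21.40116 × 20.75913 = $222.13.

$222.13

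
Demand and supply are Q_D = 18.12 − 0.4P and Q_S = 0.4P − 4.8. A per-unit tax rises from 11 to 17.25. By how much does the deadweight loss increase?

In inverse form: demand P = 45.3 − 2.5Q, supply P = 12 + 2.5Q.
Competitive equilibrium: 45.3 − 2.5Q = 12 + 2.5Q → Q* = 6.66, P* = 28.65.
For a per-unit tax t: ΔQ = t/5, so DWL = ½·t·(t/5) = t²/10.
At t = 11: DWL = 12.1. At t = 17.25: DWL = 29.756.
Increase = 29.756 − 12.1 = 17.66.

17.66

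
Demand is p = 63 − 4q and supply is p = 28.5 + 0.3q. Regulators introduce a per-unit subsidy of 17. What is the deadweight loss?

33.60

Competitive equilibrium: 63 − 4q = 28.5 + 0.3q → q* = 8.0233, p* = 30.907.
The subsidy lowers effective supply by 17: p = 11.5 + 0.3q.
New quantity: 63 − 4q = 11.5 + 0.3q → q' = 11.9767.
Overproduction Δq = 11.9767 − 8.0233 = 3.9534; wedge = subsidy = 17.
Deadweight loss = ½ × 3.9534 × 17 = 33.60.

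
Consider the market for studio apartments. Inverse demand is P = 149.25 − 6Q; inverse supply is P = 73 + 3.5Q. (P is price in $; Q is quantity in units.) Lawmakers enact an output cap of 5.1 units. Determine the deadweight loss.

$40.68

Competitive equilibrium: 149.25 − 6Q = 73 + 3.5Q → Q* = 8.0263, P* = 101.0921.
At Q = 5.1: demand price = 149.25 − 6·5.1 = 118.65; supply price = 73 + 3.5·5.1 = 90.85.
ΔQ = 8.0263 − 5.1 = 2.9263; wedge = 118.65 − 90.85 = 27.8.
Deadweight loss = ½ × 2.9263 × 27.8 = $40.68.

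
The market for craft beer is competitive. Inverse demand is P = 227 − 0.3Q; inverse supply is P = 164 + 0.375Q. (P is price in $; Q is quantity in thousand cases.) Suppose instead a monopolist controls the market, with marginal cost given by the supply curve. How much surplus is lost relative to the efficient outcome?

Competitive equilibrium: 227 − 0.3Q = 164 + 0.375Q → Q* = 93.3333, P* = 199.
Marginal revenue: MR = 227 − 0.6Q. Set MR = MC: 227 − 0.6Q = 164 + 0.375Q → Q_m = 64.6154.
Price P_m = 227 − 0.3·64.6154 = 207.6154; MC(Q_m) = 164 + 0.375·64.6154 = 188.2308.
Competitive Q* = 93.3333, so ΔQ = 28.7179; wedge = 207.6154 − 188.2308 = 19.3846.
Welfare loss = ½ × 28.7179 × 19.3846 = $278.34 thousand.

$278.34 thousand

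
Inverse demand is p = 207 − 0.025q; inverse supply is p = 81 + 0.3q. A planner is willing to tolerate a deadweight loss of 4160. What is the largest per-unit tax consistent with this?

52

Competitive equilibrium: 207 − 0.025q = 81 + 0.3q → q* = 387.6923, p* = 197.3077.
A tax t gives Δq = t/0.325 and wedge t, so DWL = t²/0.65.
t²/0.65 = 4160 → t² = 2704 → t = 52.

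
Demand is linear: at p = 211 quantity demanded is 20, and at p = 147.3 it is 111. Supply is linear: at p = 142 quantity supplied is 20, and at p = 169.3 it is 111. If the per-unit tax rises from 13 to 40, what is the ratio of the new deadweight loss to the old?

Demand slope = (147.3 − 211)/(111 − 20) = −0.7, so p = 225 − 0.7q.
Supply slope = (169.3 − 142)/(111 − 20) = 0.3, so p = 136 + 0.3q.
Competitive equilibrium: 225 − 0.7q = 136 + 0.3q → q* = 89, p* = 162.7.
For a per-unit tax t: Δq = t/1, so DWL = ½·t·(t/1) = t²/2.
At t = 13: DWL = 84.5. At t = 40: DWL = 800.
Ratio = (40/13)² = 9.467.

9.467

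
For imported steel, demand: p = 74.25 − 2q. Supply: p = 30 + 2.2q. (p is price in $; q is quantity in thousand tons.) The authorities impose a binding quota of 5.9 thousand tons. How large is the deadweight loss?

$45.13 thousand

Competitive equilibrium: 74.25 − 2q = 30 + 2.2q → q* = 10.5357, p* = 53.1786.
At q = 5.9: demand price = 74.25 − 2·5.9 = 62.45; supply price = 30 + 2.2·5.9 = 42.98.
Δq = 10.5357 − 5.9 = 4.6357; wedge = 62.45 − 42.98 = 19.47.
Welfare loss = ½ × 4.6357 × 19.47 = $45.13 thousand.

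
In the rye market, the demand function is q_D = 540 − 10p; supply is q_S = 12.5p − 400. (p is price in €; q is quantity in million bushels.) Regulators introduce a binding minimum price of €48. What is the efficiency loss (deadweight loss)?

€348.44 million

In inverse form: demand p = 54 − 0.1q, supply p = 32 + 0.08q.
Competitive equilibrium: 54 − 0.1q = 32 + 0.08q → q* = 122.2222, p* = 41.7778.
At the floor p = 48, quantity demanded = (54 − 48)/0.1 = 60.
Sellers' marginal cost at q' = 60: 32 + 0.08·60 = 36.8.
Δq = 122.2222 − 60 = 62.2222; wedge = 48 − 36.8 = 11.2.
The triangle = ½ × 62.2222 × 11.2 = €348.44 million.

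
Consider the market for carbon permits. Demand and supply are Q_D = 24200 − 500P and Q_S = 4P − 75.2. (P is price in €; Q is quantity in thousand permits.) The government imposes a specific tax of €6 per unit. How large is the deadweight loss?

In inverse form: demand P = 48.4 − 0.002Q, supply P = 18.8 + 0.25Q.
Competitive equilibrium: 48.4 − 0.002Q = 18.8 + 0.25Q → Q* = 117.4603, P* = 48.1651.
With the tax, the buyer price exceeds the seller price by 6: (48.4 − 0.002Q) − (18.8 + 0.25Q) = 6 → Q' = 93.6508.
ΔQ = 117.4603 − 93.6508 = 23.8095; the wedge equals the tax, 6.
Deadweight loss = ½ × 23.8095 × 6 = €71.43 thousand.

€71.43 thousand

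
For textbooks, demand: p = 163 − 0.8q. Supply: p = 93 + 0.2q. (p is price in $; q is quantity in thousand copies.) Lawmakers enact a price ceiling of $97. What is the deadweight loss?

$1250 thousand

Competitive equilibrium: 163 − 0.8q = 93 + 0.2q → q* = 70, p* = 107.
At the ceiling p = 97, quantity supplied = (97 − 93)/0.2 = 20.
Willingness to pay at q' = 20: 163 − 0.8·20 = 147.
Δq = 70 − 20 = 50; wedge = 147 − 97 = 50.
The triangle = ½ × 50 × 50 = $1250 thousand.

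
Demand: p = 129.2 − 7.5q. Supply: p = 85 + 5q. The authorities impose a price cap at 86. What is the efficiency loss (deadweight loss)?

Competitive equilibrium: 129.2 − 7.5q = 85 + 5q → q* = 3.536, p* = 102.68.
At the ceiling p = 86, quantity supplied = (86 − 85)/5 = 0.2.
Willingness to pay at q' = 0.2: 129.2 − 7.5·0.2 = 127.7.
Δq = 3.536 − 0.2 = 3.336; wedge = 127.7 − 86 = 41.7.
The triangle = ½ × 3.336 × 41.7 = 69.56.

69.56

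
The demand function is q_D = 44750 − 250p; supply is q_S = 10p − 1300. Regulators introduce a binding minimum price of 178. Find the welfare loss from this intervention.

In inverse form: demand p = 179 − 0.004q, supply p = 130 + 0.1q.
Competitive equilibrium: 179 − 0.004q = 130 + 0.1q → q* = 471.1538, p* = 177.1154.
At the floor p = 178, quantity demanded = (179 − 178)/0.004 = 250.
Sellers' marginal cost at q' = 250: 130 + 0.1·250 = 155.
Δq = 471.1538 − 250 = 221.1538; wedge = 178 − 155 = 23.
DWL = ½ × 221.1538 × 23 = 2543.27.

2543.27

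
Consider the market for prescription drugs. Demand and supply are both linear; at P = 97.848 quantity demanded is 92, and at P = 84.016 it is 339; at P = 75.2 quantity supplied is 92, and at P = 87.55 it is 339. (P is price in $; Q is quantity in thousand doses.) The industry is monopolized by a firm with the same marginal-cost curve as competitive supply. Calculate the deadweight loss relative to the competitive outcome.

Demand slope = (84.016 − 97.848)/(339 − 92) = −0.056, so P = 103 − 0.056Q.
Supply slope = (87.55 − 75.2)/(339 − 92) = 0.05, so P = 70.6 + 0.05Q.
Competitive equilibrium: 103 − 0.056Q = 70.6 + 0.05Q → Q* = 305.6604, P* = 85.883.
Marginal revenue: MR = 103 − 0.112Q. Set MR = MC: 103 − 0.112Q = 70.6 + 0.05Q → Q_m = 200.
Price P_m = 103 − 0.056·200 = 91.8; MC(Q_m) = 70.6 + 0.05·200 = 80.6.
Competitive Q* = 305.6604, so ΔQ = 105.6604; wedge = 91.8 − 80.6 = 11.2.
Deadweight loss = ½ × 105.6604 × 11.2 = $591.70 thousand.

$591.70 thousand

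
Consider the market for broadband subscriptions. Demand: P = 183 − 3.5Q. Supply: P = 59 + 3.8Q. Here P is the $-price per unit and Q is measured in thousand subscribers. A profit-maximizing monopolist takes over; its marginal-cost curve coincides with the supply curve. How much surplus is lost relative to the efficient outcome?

$110.61 thousand

Competitive equilibrium: 183 − 3.5Q = 59 + 3.8Q → Q* = 16.9863, P* = 123.5479.
Marginal revenue: MR = 183 − 7Q. Set MR = MC: 183 − 7Q = 59 + 3.8Q → Q_m = 11.4815.
Price P_m = 183 − 3.5·11.4815 = 142.8148; MC(Q_m) = 59 + 3.8·11.4815 = 102.6297.
Competitive Q* = 16.9863, so ΔQ = 5.5048; wedge = 142.8148 − 102.6297 = 40.1851.
The triangle = ½ × 5.5048 × 40.1851 = $110.61 thousand.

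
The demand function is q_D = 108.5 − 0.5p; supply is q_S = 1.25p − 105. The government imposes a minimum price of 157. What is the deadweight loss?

428.75

In inverse form: demand p = 217 − 2q, supply p = 84 + 0.8q.
Competitive equilibrium: 217 − 2q = 84 + 0.8q → q* = 47.5, p* = 122.
At the floor p = 157, quantity demanded = (217 − 157)/2 = 30.
Sellers' marginal cost at q' = 30: 84 + 0.8·30 = 108.
Δq = 47.5 − 30 = 17.5; wedge = 157 − 108 = 49.
Welfare loss = ½ × 17.5 × 49 = 428.75.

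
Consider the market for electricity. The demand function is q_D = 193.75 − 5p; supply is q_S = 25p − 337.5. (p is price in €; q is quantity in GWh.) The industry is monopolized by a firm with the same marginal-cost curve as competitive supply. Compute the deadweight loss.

In inverse form: demand p = 38.75 − 0.2q, supply p = 13.5 + 0.04q.
Competitive equilibrium: 38.75 − 0.2q = 13.5 + 0.04q → q* = 105.2083, p* = 17.7083.
Marginal revenue: MR = 38.75 − 0.4q. Set MR = MC: 38.75 − 0.4q = 13.5 + 0.04q → q_m = 57.3864.
Price p_m = 38.75 − 0.2·57.3864 = 27.2727; MC(q_m) = 13.5 + 0.04·57.3864 = 15.7955.
Competitive q* = 105.2083, so Δq = 47.8219; wedge = 27.2727 − 15.7955 = 11.4772.
Welfare loss = ½ × 47.8219 × 11.4772 = €274.43.

€274.43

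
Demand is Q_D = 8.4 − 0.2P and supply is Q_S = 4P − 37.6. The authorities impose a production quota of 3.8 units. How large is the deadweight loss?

15.24

In inverse form: demand P = 42 − 5Q, supply P = 9.4 + 0.25Q.
Competitive equilibrium: 42 − 5Q = 9.4 + 0.25Q → Q* = 6.2095, P* = 10.9524.
At Q = 3.8: demand price = 42 − 5·3.8 = 23; supply price = 9.4 + 0.25·3.8 = 10.35.
ΔQ = 6.2095 − 3.8 = 2.4095; wedge = 23 − 10.35 = 12.65.
DWL = ½ × 2.4095 × 12.65 = 15.24.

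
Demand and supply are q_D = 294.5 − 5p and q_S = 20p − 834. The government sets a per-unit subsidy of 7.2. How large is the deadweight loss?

In inverse form: demand p = 58.9 − 0.2q, supply p = 41.7 + 0.05q.
Competitive equilibrium: 58.9 − 0.2q = 41.7 + 0.05q → q* = 68.8, p* = 45.14.
The subsidy lowers effective supply by 7.2: p = 34.5 + 0.05q.
New quantity: 58.9 − 0.2q = 34.5 + 0.05q → q' = 97.6.
Overproduction Δq = 97.6 − 68.8 = 28.8; wedge = subsidy = 7.2.
Deadweight loss = ½ × 28.8 × 7.2 = 103.68.

103.68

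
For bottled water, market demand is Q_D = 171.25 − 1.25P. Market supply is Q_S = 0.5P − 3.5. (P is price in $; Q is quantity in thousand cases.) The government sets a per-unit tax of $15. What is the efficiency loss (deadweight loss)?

$40.18 thousand

In inverse form: demand P = 137 − 0.8Q, supply P = 7 + 2Q.
Competitive equilibrium: 137 − 0.8Q = 7 + 2Q → Q* = 46.4286, P* = 99.8571.
With the tax, the buyer price exceeds the seller price by 15: (137 − 0.8Q) − (7 + 2Q) = 15 → Q' = 41.0714.
ΔQ = 46.4286 − 41.0714 = 5.3572; the wedge equals the tax, 15.
Welfare loss = ½ × 5.3572 × 15 = $40.18 thousand.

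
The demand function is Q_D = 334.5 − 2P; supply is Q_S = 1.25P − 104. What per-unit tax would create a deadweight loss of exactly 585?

In inverse form: demand P = 167.25 − 0.5Q, supply P = 83.2 + 0.8Q.
Competitive equilibrium: 167.25 − 0.5Q = 83.2 + 0.8Q → Q* = 64.6538, P* = 134.9231.
A tax t gives ΔQ = t/1.3 and wedge t, so DWL = t²/2.6.
t²/2.6 = 585 → t² = 1521 → t = 39.

39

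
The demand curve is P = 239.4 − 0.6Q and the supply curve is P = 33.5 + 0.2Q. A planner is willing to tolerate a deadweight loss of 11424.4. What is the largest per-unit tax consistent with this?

135.2

Competitive equilibrium: 239.4 − 0.6Q = 33.5 + 0.2Q → Q* = 257.375, P* = 84.975.
A tax t gives ΔQ = t/0.8 and wedge t, so DWL = t²/1.6.
t²/1.6 = 11424.4 → t² = 18279.04 → t = 135.2.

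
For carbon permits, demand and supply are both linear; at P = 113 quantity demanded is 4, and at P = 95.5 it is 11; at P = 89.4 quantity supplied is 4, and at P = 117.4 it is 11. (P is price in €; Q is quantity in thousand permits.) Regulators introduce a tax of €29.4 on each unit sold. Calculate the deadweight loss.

Demand slope = (95.5 − 113)/(11 − 4) = −2.5, so P = 123 − 2.5Q.
Supply slope = (117.4 − 89.4)/(11 − 4) = 4, so P = 73.4 + 4Q.
Competitive equilibrium: 123 − 2.5Q = 73.4 + 4Q → Q* = 7.6308, P* = 103.9231.
With the tax, the buyer price exceeds the seller price by 29.4: (123 − 2.5Q) − (73.4 + 4Q) = 29.4 → Q' = 3.1077.
ΔQ = 7.6308 − 3.1077 = 4.5231; the wedge equals the tax, 29.4.
The triangle = ½ × 4.5231 × 29.4 = €66.49 thousand.

€66.49 thousand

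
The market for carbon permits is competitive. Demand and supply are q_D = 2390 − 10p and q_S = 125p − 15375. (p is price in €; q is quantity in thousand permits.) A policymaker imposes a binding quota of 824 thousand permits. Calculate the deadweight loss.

€3377 thousand

In inverse form: demand p = 239 − 0.1q, supply p = 123 + 0.008q.
Competitive equilibrium: 239 − 0.1q = 123 + 0.008q → q* = 1074.0741, p* = 131.5926.
At q = 824: demand price = 239 − 0.1·824 = 156.6; supply price = 123 + 0.008·824 = 129.592.
Δq = 1074.0741 − 824 = 250.0741; wedge = 156.6 − 129.592 = 27.008.
Deadweight loss = ½ × 250.0741 × 27.008 = €3377 thousand.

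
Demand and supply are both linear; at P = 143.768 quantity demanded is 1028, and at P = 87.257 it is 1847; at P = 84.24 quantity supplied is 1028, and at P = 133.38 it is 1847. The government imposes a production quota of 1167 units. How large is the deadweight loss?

6706.63

Demand slope = (87.257 − 143.768)/(1847 − 1028) = −0.069, so P = 214.7 − 0.069Q.
Supply slope = (133.38 − 84.24)/(1847 − 1028) = 0.06, so P = 22.56 + 0.06Q.
Competitive equilibrium: 214.7 − 0.069Q = 22.56 + 0.06Q → Q* = 1489.4574, P* = 111.9274.
At Q = 1167: demand price = 214.7 − 0.069·1167 = 134.177; supply price = 22.56 + 0.06·1167 = 92.58.
ΔQ = 1489.4574 − 1167 = 322.4574; wedge = 134.177 − 92.58 = 41.597.
Deadweight loss = ½ × 322.4574 × 41.597 = 6706.63.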